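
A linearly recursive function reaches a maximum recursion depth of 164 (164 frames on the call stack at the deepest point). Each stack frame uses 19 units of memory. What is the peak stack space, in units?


Maximum recursion depth = 164 frames
Memory per frame = 19 units
Total stack space = depth * frame_size
= 164 * 19 = 3116


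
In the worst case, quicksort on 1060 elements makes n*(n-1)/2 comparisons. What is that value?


Sum of comparisons per partition:
1059 + 1058 + ... + 1 + 0
= 1060 * (1060 - 1) / 2
= 1060 * 1059 / 2
= 561270


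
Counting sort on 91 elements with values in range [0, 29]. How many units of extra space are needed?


Output array size: 91 (to store sorted result)
Count array size: 30 (one slot per possible value, range 0 to 29)
Total extra space = 91 + 30 = 121


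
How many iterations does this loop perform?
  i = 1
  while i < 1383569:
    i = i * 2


The loop variable doubles each iteration:
i = 1 -> 2 -> 4 -> 8 -> 16 -> 32 -> 64 -> 128 -> 256 -> 512 -> 1024 -> 2048 -> 4096 -> 8192 -> 16384 -> 32768 -> 65536 -> 131072 -> 262144 -> 524288 -> 1048576 -> 2097152 (stop, 2097152 >= 1383569)
Number of doublings = ceil(log2(1383569)) = 21


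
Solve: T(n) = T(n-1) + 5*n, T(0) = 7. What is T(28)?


Expanding the recurrence:
T(28) = T(27) + 5*28
       = T(26) + 5*27 + 5*28
       ...
       = T(0) + 5*(1 + 2 + ... + 28)
       = 7 + 5 * 28*29/2
       = 7 + 5 * 406
       = 7 + 2030 = 2037


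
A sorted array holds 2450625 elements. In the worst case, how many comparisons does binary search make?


Halving sequence: 2450625 -> 1225312 -> 612656 -> 306328 -> 153164 -> 76582 -> 38291 -> 19145 -> 9572 -> 4786 -> 2393 -> 1196 -> 598 -> 299 -> 149 -> 74 -> 37 -> 18 -> 9 -> 4 -> 2 -> 1
Number of halvings = 21
Max comparisons = 21 + 1 = 22


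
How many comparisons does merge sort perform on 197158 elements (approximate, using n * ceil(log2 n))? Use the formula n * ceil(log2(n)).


Recursion depth: ceil(log2(197158)) = 18
Each recursion level merges n = 197158 elements
Total = 197158 * 18 = 3548844


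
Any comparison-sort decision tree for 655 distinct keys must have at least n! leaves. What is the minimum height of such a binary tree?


A binary decision tree of height h has at most 2^h leaves and needs at least n! of them, so h >= ceil(log2(n!)).
655! is far too large to multiply out, so use Stirling's series:
  ln(n!) ~ n ln n - n + (1/2) ln(2 pi n) + 1/(12n)  (error below 1/(360 n^3), negligible here)
  ln(655) = 6.4846352
  n ln n = 655 * 6.4846352 = 4247.4361
  (1/2) ln(2 pi * 655) = (1/2) ln(4115.4864) = 4.1613
  1/(12*655) = 0.0001
  ln(655!) ~ 4247.4361 - 655 + 4.1613 + 0.0001 = 3596.5975
Convert to base 2: log2(655!) = 3596.5975 / ln 2 = 3596.5975 / 0.69314718 = 5188.7934
ceil(5188.7934) = 5189


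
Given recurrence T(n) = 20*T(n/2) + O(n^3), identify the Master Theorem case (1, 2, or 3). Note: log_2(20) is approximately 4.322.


Master Theorem parameters: a=20, b=2, c=3
log_b(a) = 4.322
Compare b^c with a: 2^3 = 8 < 20, so c < log_b(a).
Comparing c=3 vs log_b(a)=4.322:
3 < 4.322 => Case 1
Result: T(n) = O(n^(log_2 20)) ~ O(n^4.322)
Master Theorem case = 1


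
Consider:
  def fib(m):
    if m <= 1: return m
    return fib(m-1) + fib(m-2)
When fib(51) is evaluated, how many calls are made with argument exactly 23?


Let N(m) = number of times fib(m) is called while evaluating fib(51).
N(51) = 1 (the initial call).
N(50) = 1 (only fib(51) calls it).
For 1 <= m <= 49: fib(m) is called by fib(m+1) and fib(m+2), so
  N(m) = N(m+1) + N(m+2).
fib(0) is called only by fib(2), so N(0) = N(2).
Walk down from m=51:
  N(51)=1, N(50)=1, N(49)=2, N(48)=3, N(47)=5, N(46)=8, N(45)=13, N(44)=21, N(43)=34, N(42)=55, N(41)=89, N(40)=144, N(39)=233, N(38)=377, N(37)=610, N(36)=987, N(35)=1597, N(34)=2584, N(33)=4181, N(32)=6765, N(31)=10946, N(30)=17711, N(29)=28657, N(28)=46368, N(27)=75025, N(26)=121393, N(25)=196418, N(24)=317811, N(23)=514229
N(23) = 514229


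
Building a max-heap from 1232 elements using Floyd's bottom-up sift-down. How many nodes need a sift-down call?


In a heap of 1232 elements (0-indexed array):
  Last element index: 1231
  Parent of last element: floor((1231 - 1) / 2) = 615
  Internal nodes: indices 0 to 615
  Count = floor(1232/2) = 616


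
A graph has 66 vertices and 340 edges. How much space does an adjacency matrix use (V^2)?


Adjacency matrix: V x V grid of entries
Space = V^2 = 66^2 = 66 * 66 = 4356


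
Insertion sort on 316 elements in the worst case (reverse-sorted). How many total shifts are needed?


In the worst case (reverse-sorted), each element shifts past all previous:
  Element 1: 1 shifts
  Element 2: 2 shifts
  Element 3: 3 shifts
  Element 4: 4 shifts
  Element 5: 5 shifts
  ...
  Element 315: 315 shifts
Total = 1 + 2 + ... + 315
= 316*(316-1)/2 = 49770


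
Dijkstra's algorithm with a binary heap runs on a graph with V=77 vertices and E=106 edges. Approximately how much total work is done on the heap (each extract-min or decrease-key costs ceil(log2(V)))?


Dijkstra with a binary heap: each vertex is extracted once, each edge may relax once.
Each heap operation costs O(log V).
V + E = 77 + 106 = 183
ceil(log2(77)) = 7 (since 2^6 = 64 < 77 <= 128 = 2^7)
Total heap work = (V+E) * ceil(log2(V)) = 183 * 7 = 1281


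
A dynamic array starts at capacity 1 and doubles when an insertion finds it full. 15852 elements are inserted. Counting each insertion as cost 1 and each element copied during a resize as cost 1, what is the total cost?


n = 15852
Insertion costs: 15852
Resizes copy 1, 2, 4, ... up to the largest power of 2 that is <= n-1 = 15851, i.e. 8192.
Copy costs = 1 + 2 + 4 + 8 + 16 + 32 + 64 + 128 + 256 + 512 + 1024 + 2048 + 4096 + 8192 = 16383
Total = 15852 + 16383 = 32235


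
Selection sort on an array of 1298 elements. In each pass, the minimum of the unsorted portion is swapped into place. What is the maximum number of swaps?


Selection sort performs one swap per pass:
  Pass 1: find min in positions 0 to 1297, swap with position 0
  Pass 2: find min in positions 1 to 1297, swap with position 1
  Pass 3: find min in positions 2 to 1297, swap with position 2
  Pass 4: find min in positions 3 to 1297, swap with position 3
  Pass 5: find min in positions 4 to 1297, swap with position 4
  ... (1292 more passes)
Total passes (and swaps) = n - 1 = 1298 - 1 = 1297


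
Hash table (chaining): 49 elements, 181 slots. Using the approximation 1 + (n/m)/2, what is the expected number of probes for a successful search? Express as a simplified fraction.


Computing expected probes:
alpha = 49/181
= 1 + alpha/2
= 1 + 49/(2*181)
= (2*181 + 49) / (2*181)
= 411/362


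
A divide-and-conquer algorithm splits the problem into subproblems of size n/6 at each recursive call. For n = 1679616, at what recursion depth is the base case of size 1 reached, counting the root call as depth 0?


At each depth, the problem size is divided by 6:
  Depth 0: problem size = 1679616
  Depth 1: problem size = 279936
  Depth 2: problem size = 46656
  Depth 3: problem size = 7776
  Depth 4: problem size = 1296
  Depth 5: problem size = 216
  Depth 6: problem size = 36
  Depth 7: problem size = 6
  Depth 8: problem size = 1 (base case)
The base case is reached at depth log_6(1679616) = 8 (the tree has 9 levels counting depth 0, but the depth asked for is 8).
Recursion depth = 8


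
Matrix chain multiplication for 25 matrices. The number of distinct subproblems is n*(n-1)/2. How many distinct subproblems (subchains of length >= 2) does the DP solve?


Subproblems are indexed by (i, j) where i < j.
Number of such pairs = n*(n-1)/2
= 25 * 24 / 2
= 300


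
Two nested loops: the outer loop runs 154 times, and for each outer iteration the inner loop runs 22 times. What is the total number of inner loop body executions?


Outer loop: 154 iterations
Inner loop: 22 iterations per outer iteration
Total = 154 * 22 = 3388


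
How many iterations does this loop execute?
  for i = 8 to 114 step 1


The loop variable i takes values starting at 8 and increments by 1 each iteration.
Sequence: i = 8, 9, 10, 11, 12, 13, 14, 15, 16, ...
The upper bound 114 is inclusive, so the count is floor((last - first) / step) + 1:
floor((114 - 8) / 1) + 1 = floor(106/1) + 1 = 106 + 1 = 107


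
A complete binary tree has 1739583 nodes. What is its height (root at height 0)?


In a complete binary tree, level k holds nodes 2^k .. 2^(k+1)-1 (1-indexed).
Height = floor(log2(n)) = floor(log2(1739583)) = 20
Check: 2^20 = 1048576 <= 1739583 < 2097152 = 2^21


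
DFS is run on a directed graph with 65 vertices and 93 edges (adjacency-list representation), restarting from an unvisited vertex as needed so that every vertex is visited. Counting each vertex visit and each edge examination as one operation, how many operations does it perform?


A full DFS traversal processes each vertex exactly once (push/pop on stack).
Each directed edge is examined once.
V = 65, E = 93
V + E = 158


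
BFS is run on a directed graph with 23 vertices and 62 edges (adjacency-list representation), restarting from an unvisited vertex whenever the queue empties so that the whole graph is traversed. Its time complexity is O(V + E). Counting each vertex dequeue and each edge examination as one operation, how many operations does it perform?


A full BFS traversal dequeues each vertex exactly once and examines each directed edge exactly once.
V = 23 (vertex processing cost)
E = 62 (edge examination cost)
Total operations proportional to V + E = 23 + 62 = 85


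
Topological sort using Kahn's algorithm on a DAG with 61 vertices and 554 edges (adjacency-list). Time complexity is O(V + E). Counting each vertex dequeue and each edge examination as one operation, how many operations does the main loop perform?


Kahn's algorithm:
  1. Compute in-degrees: O(V + E)
  2. Process queue: each vertex dequeued once (O(V))
     each edge examined once (O(E))
Total = V + E = 61 + 554 = 615


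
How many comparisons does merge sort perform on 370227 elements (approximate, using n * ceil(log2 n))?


Recursion depth: ceil(log2(370227)) = 19
Each recursion level merges n = 370227 elements
Total = 370227 * 19 = 7034313


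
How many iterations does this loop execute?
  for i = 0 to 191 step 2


The loop variable i takes values starting at 0 and increments by 2 each iteration.
Sequence: i = 0, 2, 4, 6, 8, 10, 12, 14, 16, ...
The upper bound 191 is inclusive, so the count is floor((last - first) / step) + 1:
floor((191 - 0) / 2) + 1 = floor(191/2) + 1 = 95 + 1 = 96


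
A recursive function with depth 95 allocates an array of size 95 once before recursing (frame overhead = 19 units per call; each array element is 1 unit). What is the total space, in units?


Array allocation: 95 units (allocated once)
Stack frames: 95 deep * 19 per frame = 1805 units
Total = 95 + 1805 = 1900


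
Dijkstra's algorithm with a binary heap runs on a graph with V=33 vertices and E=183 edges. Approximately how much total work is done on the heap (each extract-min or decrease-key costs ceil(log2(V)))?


Dijkstra with a binary heap: each vertex is extracted once, each edge may relax once.
Each heap operation costs O(log V).
V + E = 33 + 183 = 216
ceil(log2(33)) = 6 (since 2^5 = 32 < 33 <= 64 = 2^6)
Total heap work = (V+E) * ceil(log2(V)) = 216 * 6 = 1296


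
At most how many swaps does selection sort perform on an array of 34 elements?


Each of the 33 passes places one element in its final position.
Pass 1: swap minimum into position 0
Pass 2: swap minimum of remaining into position 1
...
Pass 33: last two elements, one swap
Maximum swaps = 34 - 1 = 33


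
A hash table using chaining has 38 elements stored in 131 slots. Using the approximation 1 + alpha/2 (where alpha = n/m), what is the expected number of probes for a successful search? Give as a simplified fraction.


Load factor alpha = n/m = 38/131
Expected probes = 1 + alpha/2 = 1 + 38/(2*131)
= 1 + 38/262
= 262/262 + 38/262
= 300/262
Simplify: 150/131


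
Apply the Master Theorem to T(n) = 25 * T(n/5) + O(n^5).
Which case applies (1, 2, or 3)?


The Master Theorem: T(n) = a*T(n/b) + O(n^c)
  a = 25, b = 5, c = 5
log_b(a) = log_5(25) = 2
Compare b^c with a: 5^5 = 3125 > 25, so c > log_b(a).
Since c > log_b(a), Case 3 applies.
T(n) = O(n^5)
Master Theorem case = 3


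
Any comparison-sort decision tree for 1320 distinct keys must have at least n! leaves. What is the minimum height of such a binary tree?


A binary decision tree of height h has at most 2^h leaves and needs at least n! of them, so h >= ceil(log2(n!)).
1320! is far too large to multiply out, so use Stirling's series:
  ln(n!) ~ n ln n - n + (1/2) ln(2 pi n) + 1/(12n)  (error below 1/(360 n^3), negligible here)
  ln(1320) = 7.1853870
  n ln n = 1320 * 7.1853870 = 9484.7108
  (1/2) ln(2 pi * 1320) = (1/2) ln(8293.8046) = 4.5116
  1/(12*1320) = 0.0001
  ln(1320!) ~ 9484.7108 - 1320 + 4.5116 + 0.0001 = 8169.2225
Convert to base 2: log2(1320!) = 8169.2225 / ln 2 = 8169.2225 / 0.69314718 = 11785.6968
ceil(11785.6968) = 11786


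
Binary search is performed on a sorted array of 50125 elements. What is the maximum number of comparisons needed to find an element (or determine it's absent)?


Binary search halves the search space each comparison:
  Step 1: search space = 50125 -> 25062
  Step 2: search space = 25062 -> 12531
  Step 3: search space = 12531 -> 6265
  Step 4: search space = 6265 -> 3132
  Step 5: search space = 3132 -> 1566
  Step 6: search space = 1566 -> 783
  Step 7: search space = 783 -> 391
  Step 8: search space = 391 -> 195
  Step 9: search space = 195 -> 97
  Step 10: search space = 97 -> 48
  Step 11: search space = 48 -> 24
  Step 12: search space = 24 -> 12
  Step 13: search space = 12 -> 6
  Step 14: search space = 6 -> 3
  Step 15: search space = 3 -> 1
  Step 16: search space = 1 (final check)
Maximum comparisons = floor(log2(50125)) + 1 = 15 + 1 = 16


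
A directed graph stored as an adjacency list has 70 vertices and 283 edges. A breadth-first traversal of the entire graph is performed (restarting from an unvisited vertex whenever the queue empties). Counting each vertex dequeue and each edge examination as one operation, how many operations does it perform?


A full BFS traversal dequeues each vertex once and examines each edge once.
Vertex visits: 70
Edge visits: 283
V + E = 70 + 283 = 353


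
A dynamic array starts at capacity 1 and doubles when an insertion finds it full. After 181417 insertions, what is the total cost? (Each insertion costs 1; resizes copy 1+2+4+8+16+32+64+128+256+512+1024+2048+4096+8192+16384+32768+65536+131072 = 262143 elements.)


Insertion cost: 181417 (one per element)
Resizes occur just before inserting elements 2, 3, 5, 9, ...
Elements copied at each resize: 1 + 2 + 4 + 8 + 16 + 32 + 64 + 128 + 256 + 512 + 1024 + 2048 + 4096 + 8192 + 16384 + 32768 + 65536 + 131072
Sum of copies = 262143 (geometric series: 2^k - 1)
Total = 181417 + 262143 = 443560


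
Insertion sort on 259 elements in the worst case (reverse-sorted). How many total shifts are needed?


In the worst case (reverse-sorted), each element shifts past all previous:
  Element 1: 1 shifts
  Element 2: 2 shifts
  Element 3: 3 shifts
  Element 4: 4 shifts
  Element 5: 5 shifts
  ...
  Element 258: 258 shifts
Total = 1 + 2 + ... + 258
= 259*(259-1)/2 = 33411


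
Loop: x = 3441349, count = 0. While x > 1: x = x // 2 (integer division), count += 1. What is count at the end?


The variable x halves each step:
x = 3441349 -> 1720674 -> 860337 -> 430168 -> 215084 -> 107542 -> 53771 -> 26885 -> 13442 -> 6721 -> 3360 -> 1680 -> 840 -> 420 -> 210 -> 105 -> 52 -> 26 -> 13 -> 6 -> 3 -> 1
Number of halvings = floor(log2(3441349)) = 21


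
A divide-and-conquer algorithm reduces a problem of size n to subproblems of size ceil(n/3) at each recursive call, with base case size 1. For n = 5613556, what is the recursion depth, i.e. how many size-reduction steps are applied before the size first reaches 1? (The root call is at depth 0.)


Each step divides the size by 3 (rounding up); after k steps the size is ceil(n/3^k), which equals 1 exactly when 3^k >= n.
So the depth is the smallest k with 3^k >= 5613556, i.e. ceil(log_3(5613556)).
3^14 = 4782969 < 5613556 <= 14348907 = 3^15
Recursion depth = 15


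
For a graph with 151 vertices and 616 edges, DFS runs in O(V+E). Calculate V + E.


A full DFS traversal visits each vertex once and examines each edge once.
V = 151
E = 616
Sum = 151 + 616 = 767


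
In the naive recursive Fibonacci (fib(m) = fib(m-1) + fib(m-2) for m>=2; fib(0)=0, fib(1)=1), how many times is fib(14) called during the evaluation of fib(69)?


Let N(m) = number of times fib(m) is called while evaluating fib(69).
N(69) = 1 (the initial call).
N(68) = 1 (only fib(69) calls it).
For 1 <= m <= 67: fib(m) is called by fib(m+1) and fib(m+2), so
  N(m) = N(m+1) + N(m+2).
fib(0) is called only by fib(2), so N(0) = N(2).
Walk down from m=69:
  N(69)=1, N(68)=1, N(67)=2, N(66)=3, N(65)=5, N(64)=8, N(63)=13, N(62)=21, N(61)=34, N(60)=55, N(59)=89, N(58)=144, N(57)=233, N(56)=377, N(55)=610, N(54)=987, N(53)=1597, N(52)=2584, N(51)=4181, N(50)=6765, N(49)=10946, N(48)=17711, N(47)=28657, N(46)=46368, N(45)=75025, N(44)=121393, N(43)=196418, N(42)=317811, N(41)=514229, N(40)=832040, N(39)=1346269, N(38)=2178309, N(37)=3524578, N(36)=5702887, N(35)=9227465, N(34)=14930352, N(33)=24157817, N(32)=39088169, N(31)=63245986, N(30)=102334155, N(29)=165580141, N(28)=267914296, N(27)=433494437, N(26)=701408733, N(25)=1134903170, N(24)=1836311903, N(23)=2971215073, N(22)=4807526976, N(21)=7778742049, N(20)=12586269025, N(19)=20365011074, N(18)=32951280099, N(17)=53316291173, N(16)=86267571272, N(15)=139583862445, N(14)=225851433717
N(14) = 225851433717


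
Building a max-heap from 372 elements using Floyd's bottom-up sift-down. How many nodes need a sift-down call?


In a heap of 372 elements (0-indexed array):
  Last element index: 371
  Parent of last element: floor((371 - 1) / 2) = 185
  Internal nodes: indices 0 to 185
  Count = floor(372/2) = 186


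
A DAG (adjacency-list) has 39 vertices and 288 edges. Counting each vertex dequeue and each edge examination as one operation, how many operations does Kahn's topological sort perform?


V = 39 (vertex processing)
E = 288 (edge processing)
V + E = 39 + 288 = 327


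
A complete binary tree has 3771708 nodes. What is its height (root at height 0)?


In a complete binary tree, level k holds nodes 2^k .. 2^(k+1)-1 (1-indexed).
Height = floor(log2(n)) = floor(log2(3771708)) = 21
Check: 2^21 = 2097152 <= 3771708 < 4194304 = 2^22


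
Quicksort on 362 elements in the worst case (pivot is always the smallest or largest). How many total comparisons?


In the worst case, each partition step picks the worst pivot:
  Partition 1: 361 comparisons (n-1 elements to compare)
  Partition 2: 360 comparisons
  Partition 3: 359 comparisons
  Partition 4: 358 comparisons
  Partition 5: 357 comparisons
  ...
  Last partition: 0 comparisons
Total = (n-1) + (n-2) + ... + 1 + 0 = n*(n-1)/2
= 362*361/2 = 65341


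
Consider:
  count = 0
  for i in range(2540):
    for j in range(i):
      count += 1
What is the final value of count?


For each i, the inner loop runs i times:
  i=0: inner runs 0 times
  i=1: inner runs 1 time
  i=2: inner runs 2 times
  i=3: inner runs 3 times
  i=4: inner runs 4 times
  i=5: inner runs 5 times
  i=6: inner runs 6 times
  i=7: inner runs 7 times
  ...
Total = 0 + 1 + 2 + ... + 2539 = 2540*(2540-1)/2 = 3224530


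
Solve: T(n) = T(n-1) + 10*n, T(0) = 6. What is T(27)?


Expanding the recurrence:
T(27) = T(26) + 10*27
       = T(25) + 10*26 + 10*27
       ...
       = T(0) + 10*(1 + 2 + ... + 27)
       = 6 + 10 * 27*28/2
       = 6 + 10 * 378
       = 6 + 3780 = 3786


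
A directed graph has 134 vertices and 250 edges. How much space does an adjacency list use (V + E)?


Adjacency list: one list head per vertex + one entry per edge
Vertex heads: 134
Edge entries: 250
Total = 134 + 250 = 384


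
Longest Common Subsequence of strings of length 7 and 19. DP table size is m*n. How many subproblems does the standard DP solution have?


DP table indexed by positions in both strings.
First string: 7 positions
Second string: 19 positions
Total = 7 * 19 = 133


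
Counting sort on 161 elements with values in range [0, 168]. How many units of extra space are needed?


Output array size: 161 (to store sorted result)
Count array size: 169 (one slot per possible value, range 0 to 168)
Total extra space = 161 + 169 = 330


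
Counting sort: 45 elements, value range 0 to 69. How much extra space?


n = 45 (output array)
k = 70 (count array for 70 distinct values)
Extra space = 45 + 70 = 115


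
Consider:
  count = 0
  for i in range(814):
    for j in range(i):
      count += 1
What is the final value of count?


For each i, the inner loop runs i times:
  i=0: inner runs 0 times
  i=1: inner runs 1 time
  i=2: inner runs 2 times
  i=3: inner runs 3 times
  i=4: inner runs 4 times
  i=5: inner runs 5 times
  i=6: inner runs 6 times
  i=7: inner runs 7 times
  ...
Total = 0 + 1 + 2 + ... + 813 = 814*(814-1)/2 = 330891


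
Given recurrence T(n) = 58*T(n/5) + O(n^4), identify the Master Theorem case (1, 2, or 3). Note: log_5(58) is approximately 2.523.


Master Theorem parameters: a=58, b=5, c=4
log_b(a) = 2.523
Compare b^c with a: 5^4 = 625 > 58, so c > log_b(a).
Comparing c=4 vs log_b(a)=2.523:
4 > 2.523 => Case 3
Result: T(n) = O(n^4)
Master Theorem case = 3


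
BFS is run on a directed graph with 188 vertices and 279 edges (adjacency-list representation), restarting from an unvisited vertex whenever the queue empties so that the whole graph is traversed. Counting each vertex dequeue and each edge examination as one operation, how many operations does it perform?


A full BFS traversal dequeues each vertex exactly once and examines each directed edge exactly once.
V = 188 (vertex processing cost)
E = 279 (edge examination cost)
Total operations proportional to V + E = 188 + 279 = 467


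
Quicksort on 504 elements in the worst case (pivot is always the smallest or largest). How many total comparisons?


In the worst case, each partition step picks the worst pivot:
  Partition 1: 503 comparisons (n-1 elements to compare)
  Partition 2: 502 comparisons
  Partition 3: 501 comparisons
  Partition 4: 500 comparisons
  Partition 5: 499 comparisons
  ...
  Last partition: 0 comparisons
Total = (n-1) + (n-2) + ... + 1 + 0 = n*(n-1)/2
= 504*503/2 = 126756


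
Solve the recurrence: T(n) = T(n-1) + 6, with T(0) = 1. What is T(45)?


Unrolling the recurrence:
T(45) = T(44) + 6
       = T(43) + 6 + 6
       = T(42) + 6*3
       ...
       = T(0) + 6*45
       = 1 + 270 = 271


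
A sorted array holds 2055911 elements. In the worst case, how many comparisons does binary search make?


Halving sequence: 2055911 -> 1027955 -> 513977 -> 256988 -> 128494 -> 64247 -> 32123 -> 16061 -> 8030 -> 4015 -> 2007 -> 1003 -> 501 -> 250 -> 125 -> 62 -> 31 -> 15 -> 7 -> 3 -> 1
Number of halvings = 20
Max comparisons = 20 + 1 = 21


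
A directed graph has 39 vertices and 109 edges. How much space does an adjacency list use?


Adjacency list: one list head per vertex + one entry per edge
Vertex heads: 39
Edge entries: 109
Total = 39 + 109 = 148


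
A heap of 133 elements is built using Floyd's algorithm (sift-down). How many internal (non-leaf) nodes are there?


Leaf nodes occupy roughly half the array.
Sift-down is called for each internal node, starting from the last one.
Internal nodes = floor(n/2) = floor(133/2) = 66


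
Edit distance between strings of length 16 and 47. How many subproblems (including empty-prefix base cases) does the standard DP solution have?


The table includes base cases (empty prefixes).
Rows: (m+1) = 17
Columns: (n+1) = 48
Total = 17 * 48 = 816


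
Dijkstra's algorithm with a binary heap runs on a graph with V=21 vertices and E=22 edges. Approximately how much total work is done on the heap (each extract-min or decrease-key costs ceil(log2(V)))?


Dijkstra with a binary heap: each vertex is extracted once, each edge may relax once.
Each heap operation costs O(log V).
V + E = 21 + 22 = 43
ceil(log2(21)) = 5 (since 2^4 = 16 < 21 <= 32 = 2^5)
Total heap work = (V+E) * ceil(log2(V)) = 43 * 5 = 215


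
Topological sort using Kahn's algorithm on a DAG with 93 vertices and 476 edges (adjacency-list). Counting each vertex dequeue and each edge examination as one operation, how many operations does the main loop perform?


Kahn's algorithm:
  1. Compute in-degrees: O(V + E)
  2. Process queue: each vertex dequeued once (O(V))
     each edge examined once (O(E))
Total = V + E = 93 + 476 = 569


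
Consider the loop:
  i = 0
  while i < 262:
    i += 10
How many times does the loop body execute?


Starting at i = 0, each iteration adds 10.
Iterations until i >= 262:
  Iteration 1: i = 0 -> i = 10
  Iteration 2: i = 10 -> i = 20
  Iteration 3: i = 20 -> i = 30
  Iteration 4: i = 30 -> i = 40
  Iteration 5: i = 40 -> i = 50
  Iteration 6: i = 50 -> i = 60
  Iteration 7: i = 60 -> i = 70
  Iteration 8: i = 70 -> i = 80
  ... continuing ...
Total iterations = ceil(262/10) = 27


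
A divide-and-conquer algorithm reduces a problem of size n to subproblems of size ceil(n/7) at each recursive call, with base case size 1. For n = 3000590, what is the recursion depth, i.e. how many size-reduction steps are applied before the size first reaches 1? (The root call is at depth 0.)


Each step divides the size by 7 (rounding up); after k steps the size is ceil(n/7^k), which equals 1 exactly when 7^k >= n.
So the depth is the smallest k with 7^k >= 3000590, i.e. ceil(log_7(3000590)).
7^7 = 823543 < 3000590 <= 5764801 = 7^8
Recursion depth = 8


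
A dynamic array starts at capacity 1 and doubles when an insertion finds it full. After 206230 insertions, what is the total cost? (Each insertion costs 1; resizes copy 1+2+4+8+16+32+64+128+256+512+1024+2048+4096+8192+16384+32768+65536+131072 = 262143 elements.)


Insertion cost: 206230 (one per element)
Resizes occur just before inserting elements 2, 3, 5, 9, ...
Elements copied at each resize: 1 + 2 + 4 + 8 + 16 + 32 + 64 + 128 + 256 + 512 + 1024 + 2048 + 4096 + 8192 + 16384 + 32768 + 65536 + 131072
Sum of copies = 262143 (geometric series: 2^k - 1)
Total = 206230 + 262143 = 468373


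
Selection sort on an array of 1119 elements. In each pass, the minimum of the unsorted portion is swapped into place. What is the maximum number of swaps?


Selection sort performs one swap per pass:
  Pass 1: find min in positions 0 to 1118, swap with position 0
  Pass 2: find min in positions 1 to 1118, swap with position 1
  Pass 3: find min in positions 2 to 1118, swap with position 2
  Pass 4: find min in positions 3 to 1118, swap with position 3
  Pass 5: find min in positions 4 to 1118, swap with position 4
  ... (1113 more passes)
Total passes (and swaps) = n - 1 = 1119 - 1 = 1118


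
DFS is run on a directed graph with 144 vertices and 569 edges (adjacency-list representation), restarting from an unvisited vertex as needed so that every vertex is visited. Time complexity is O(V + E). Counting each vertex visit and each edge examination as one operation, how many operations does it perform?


A full DFS traversal processes each vertex exactly once (push/pop on stack).
Each directed edge is examined once.
V = 144, E = 569
V + E = 713


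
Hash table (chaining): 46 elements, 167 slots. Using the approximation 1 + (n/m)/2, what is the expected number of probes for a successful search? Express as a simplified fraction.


Computing expected probes:
alpha = 46/167
= 1 + alpha/2
= 1 + 46/(2*167)
= (2*167 + 46) / (2*167)
= 380/334 = 190/167


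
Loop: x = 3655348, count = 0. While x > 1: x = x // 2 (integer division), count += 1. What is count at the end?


The variable x halves each step:
x = 3655348 -> 1827674 -> 913837 -> 456918 -> 228459 -> 114229 -> 57114 -> 28557 -> 14278 -> 7139 -> 3569 -> 1784 -> 892 -> 446 -> 223 -> 111 -> 55 -> 27 -> 13 -> 6 -> 3 -> 1
Number of halvings = floor(log2(3655348)) = 21


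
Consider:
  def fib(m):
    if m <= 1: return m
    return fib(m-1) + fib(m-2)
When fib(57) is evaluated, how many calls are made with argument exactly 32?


Let N(m) = number of times fib(m) is called while evaluating fib(57).
N(57) = 1 (the initial call).
N(56) = 1 (only fib(57) calls it).
For 1 <= m <= 55: fib(m) is called by fib(m+1) and fib(m+2), so
  N(m) = N(m+1) + N(m+2).
fib(0) is called only by fib(2), so N(0) = N(2).
Walk down from m=57:
  N(57)=1, N(56)=1, N(55)=2, N(54)=3, N(53)=5, N(52)=8, N(51)=13, N(50)=21, N(49)=34, N(48)=55, N(47)=89, N(46)=144, N(45)=233, N(44)=377, N(43)=610, N(42)=987, N(41)=1597, N(40)=2584, N(39)=4181, N(38)=6765, N(37)=10946, N(36)=17711, N(35)=28657, N(34)=46368, N(33)=75025, N(32)=121393
N(32) = 121393


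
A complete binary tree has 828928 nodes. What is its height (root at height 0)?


In a complete binary tree, level k holds nodes 2^k .. 2^(k+1)-1 (1-indexed).
Height = floor(log2(n)) = floor(log2(828928)) = 19
Check: 2^19 = 524288 <= 828928 < 1048576 = 2^20


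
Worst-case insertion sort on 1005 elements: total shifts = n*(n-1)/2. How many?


Sum of shifts = 1 + 2 + 3 + ... + 1004
= 1005 * 1004 / 2
= 1009020 / 2
= 504510


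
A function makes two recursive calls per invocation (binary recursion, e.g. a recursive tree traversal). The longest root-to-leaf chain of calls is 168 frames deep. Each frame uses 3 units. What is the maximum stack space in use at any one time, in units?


Binary recursion: the two calls run one after the other, so only one root-to-leaf chain of frames is on the stack at a time.
Maximum depth (longest chain) = 168 frames
Each frame = 3 units
Max stack space = 168 * 3 = 504


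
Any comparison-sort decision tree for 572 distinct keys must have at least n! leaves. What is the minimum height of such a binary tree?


A binary decision tree of height h has at most 2^h leaves and needs at least n! of them, so h >= ceil(log2(n!)).
572! is far too large to multiply out, so use Stirling's series:
  ln(n!) ~ n ln n - n + (1/2) ln(2 pi n) + 1/(12n)  (error below 1/(360 n^3), negligible here)
  ln(572) = 6.3491390
  n ln n = 572 * 6.3491390 = 3631.7075
  (1/2) ln(2 pi * 572) = (1/2) ln(3593.9820) = 4.0935
  1/(12*572) = 0.0001
  ln(572!) ~ 3631.7075 - 572 + 4.0935 + 0.0001 = 3063.8011
Convert to base 2: log2(572!) = 3063.8011 / ln 2 = 3063.8011 / 0.69314718 = 4420.1307
ceil(4420.1307) = 4421


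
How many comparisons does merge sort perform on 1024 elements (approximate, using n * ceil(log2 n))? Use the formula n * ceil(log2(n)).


Recursion depth: ceil(log2(1024)) = 10
Each recursion level merges n = 1024 elements
Total = 1024 * 10 = 10240


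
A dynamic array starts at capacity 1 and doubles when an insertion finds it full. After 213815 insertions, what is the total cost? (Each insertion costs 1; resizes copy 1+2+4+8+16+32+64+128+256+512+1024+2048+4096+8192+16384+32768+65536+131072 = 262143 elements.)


Insertion cost: 213815 (one per element)
Resizes occur just before inserting elements 2, 3, 5, 9, ...
Elements copied at each resize: 1 + 2 + 4 + 8 + 16 + 32 + 64 + 128 + 256 + 512 + 1024 + 2048 + 4096 + 8192 + 16384 + 32768 + 65536 + 131072
Sum of copies = 262143 (geometric series: 2^k - 1)
Total = 213815 + 262143 = 475958


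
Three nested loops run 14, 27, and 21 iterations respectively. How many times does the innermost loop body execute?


Loop 1 (outermost): 14 iterations
Loop 2 (middle): 27 iterations per outer
Loop 3 (innermost): 21 iterations per middle
Total = 14 * 27 * 21 = 7938


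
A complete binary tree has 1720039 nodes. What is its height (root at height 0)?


In a complete binary tree, level k holds nodes 2^k .. 2^(k+1)-1 (1-indexed).
Height = floor(log2(n)) = floor(log2(1720039)) = 20
Check: 2^20 = 1048576 <= 1720039 < 2097152 = 2^21


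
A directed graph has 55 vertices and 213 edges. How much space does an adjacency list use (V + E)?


Adjacency list: one list head per vertex + one entry per edge
Vertex heads: 55
Edge entries: 213
Total = 55 + 213 = 268


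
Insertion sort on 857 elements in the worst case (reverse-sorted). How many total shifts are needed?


In the worst case (reverse-sorted), each element shifts past all previous:
  Element 1: 1 shifts
  Element 2: 2 shifts
  Element 3: 3 shifts
  Element 4: 4 shifts
  Element 5: 5 shifts
  ...
  Element 856: 856 shifts
Total = 1 + 2 + ... + 856
= 857*(857-1)/2 = 366796


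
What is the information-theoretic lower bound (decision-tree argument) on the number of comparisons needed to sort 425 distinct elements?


A binary decision tree of height h has at most 2^h leaves and needs at least n! of them, so h >= ceil(log2(n!)).
425! is far too large to multiply out, so use Stirling's series:
  ln(n!) ~ n ln n - n + (1/2) ln(2 pi n) + 1/(12n)  (error below 1/(360 n^3), negligible here)
  ln(425) = 6.0520892
  n ln n = 425 * 6.0520892 = 2572.1379
  (1/2) ln(2 pi * 425) = (1/2) ln(2670.3538) = 3.9450
  1/(12*425) = 0.0002
  ln(425!) ~ 2572.1379 - 425 + 3.9450 + 0.0002 = 2151.0831
Convert to base 2: log2(425!) = 2151.0831 / ln 2 = 2151.0831 / 0.69314718 = 3103.3569
ceil(3103.3569) = 3104


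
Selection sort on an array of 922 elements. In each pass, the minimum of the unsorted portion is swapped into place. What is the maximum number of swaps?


Selection sort performs one swap per pass:
  Pass 1: find min in positions 0 to 921, swap with position 0
  Pass 2: find min in positions 1 to 921, swap with position 1
  Pass 3: find min in positions 2 to 921, swap with position 2
  Pass 4: find min in positions 3 to 921, swap with position 3
  Pass 5: find min in positions 4 to 921, swap with position 4
  ... (916 more passes)
Total passes (and swaps) = n - 1 = 922 - 1 = 921


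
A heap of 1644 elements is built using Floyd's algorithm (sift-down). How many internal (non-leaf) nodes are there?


Leaf nodes occupy roughly half the array.
Sift-down is called for each internal node, starting from the last one.
Internal nodes = floor(n/2) = floor(1644/2) = 822


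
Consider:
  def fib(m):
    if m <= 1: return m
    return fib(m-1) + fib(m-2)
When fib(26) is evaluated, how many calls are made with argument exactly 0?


Let N(m) = number of times fib(m) is called while evaluating fib(26).
N(26) = 1 (the initial call).
N(25) = 1 (only fib(26) calls it).
For 1 <= m <= 24: fib(m) is called by fib(m+1) and fib(m+2), so
  N(m) = N(m+1) + N(m+2).
fib(0) is called only by fib(2), so N(0) = N(2).
Walk down from m=26:
  N(26)=1, N(25)=1, N(24)=2, N(23)=3, N(22)=5, N(21)=8, N(20)=13, N(19)=21, N(18)=34, N(17)=55, N(16)=89, N(15)=144, N(14)=233, N(13)=377, N(12)=610, N(11)=987, N(10)=1597, N(9)=2584, N(8)=4181, N(7)=6765, N(6)=10946, N(5)=17711, N(4)=28657, N(3)=46368, N(2)=75025, N(1)=121393, N(0)=N(2)=75025
N(0) = 75025


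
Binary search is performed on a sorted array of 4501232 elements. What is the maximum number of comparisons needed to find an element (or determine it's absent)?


Binary search halves the search space each comparison:
  Step 1: search space = 4501232 -> 2250616
  Step 2: search space = 2250616 -> 1125308
  Step 3: search space = 1125308 -> 562654
  Step 4: search space = 562654 -> 281327
  Step 5: search space = 281327 -> 140663
  Step 6: search space = 140663 -> 70331
  Step 7: search space = 70331 -> 35165
  Step 8: search space = 35165 -> 17582
  Step 9: search space = 17582 -> 8791
  Step 10: search space = 8791 -> 4395
  Step 11: search space = 4395 -> 2197
  Step 12: search space = 2197 -> 1098
  Step 13: search space = 1098 -> 549
  Step 14: search space = 549 -> 274
  Step 15: search space = 274 -> 137
  Step 16: search space = 137 -> 68
  Step 17: search space = 68 -> 34
  Step 18: search space = 34 -> 17
  Step 19: search space = 17 -> 8
  Step 20: search space = 8 -> 4
  Step 21: search space = 4 -> 2
  Step 22: search space = 2 -> 1
  Step 23: search space = 1 (final check)
Maximum comparisons = floor(log2(4501232)) + 1 = 22 + 1 = 23


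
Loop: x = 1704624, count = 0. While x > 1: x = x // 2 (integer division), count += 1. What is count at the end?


The variable x halves each step:
x = 1704624 -> 852312 -> 426156 -> 213078 -> 106539 -> 53269 -> 26634 -> 13317 -> 6658 -> 3329 -> 1664 -> 832 -> 416 -> 208 -> 104 -> 52 -> 26 -> 13 -> 6 -> 3 -> 1
Number of halvings = floor(log2(1704624)) = 20


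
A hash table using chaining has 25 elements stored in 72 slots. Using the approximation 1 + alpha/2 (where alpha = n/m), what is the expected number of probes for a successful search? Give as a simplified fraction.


Load factor alpha = n/m = 25/72
Expected probes = 1 + alpha/2 = 1 + 25/(2*72)
= 1 + 25/144
= 144/144 + 25/144
= 169/144


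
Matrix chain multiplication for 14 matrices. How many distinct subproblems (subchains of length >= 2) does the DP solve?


Subproblems are indexed by (i, j) where i < j.
Number of such pairs = n*(n-1)/2
= 14 * 13 / 2
= 91


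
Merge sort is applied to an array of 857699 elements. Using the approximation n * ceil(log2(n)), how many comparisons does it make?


Merge sort divides the array into halves recursively.
Number of levels = ceil(log2(857699)) = 20
At each level, approximately n = 857699 comparisons are needed for merging.
Total comparisons ~ n * ceil(log2(n)) = 857699 * 20 = 17153980


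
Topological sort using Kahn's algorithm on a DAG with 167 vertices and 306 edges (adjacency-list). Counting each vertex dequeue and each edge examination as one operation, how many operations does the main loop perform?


Kahn's algorithm:
  1. Compute in-degrees: O(V + E)
  2. Process queue: each vertex dequeued once (O(V))
     each edge examined once (O(E))
Total = V + E = 167 + 306 = 473


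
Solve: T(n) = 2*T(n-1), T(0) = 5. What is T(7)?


Unrolling:
T(7) = 2*T(6) = 2^2*T(5) = ... = 2^7*T(0)
= 2^7 * 5
= 128 * 5 = 640


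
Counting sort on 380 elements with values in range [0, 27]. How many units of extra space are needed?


Output array size: 380 (to store sorted result)
Count array size: 28 (one slot per possible value, range 0 to 27)
Total extra space = 380 + 28 = 408


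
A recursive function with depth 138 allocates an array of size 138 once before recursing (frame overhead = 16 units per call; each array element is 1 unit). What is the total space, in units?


Array allocation: 138 units (allocated once)
Stack frames: 138 deep * 16 per frame = 2208 units
Total = 138 + 2208 = 2346


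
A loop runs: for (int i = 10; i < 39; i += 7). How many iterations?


Loop starts at i = 10, increments by 7, stops when i >= 39.
Number of iterations = ceil((39 - 10) / 7)
= ceil(29 / 7)
= 5


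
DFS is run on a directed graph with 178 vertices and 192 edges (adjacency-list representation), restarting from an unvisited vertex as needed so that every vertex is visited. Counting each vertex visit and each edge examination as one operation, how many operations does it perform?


A full DFS traversal processes each vertex exactly once (push/pop on stack).
Each directed edge is examined once.
V = 178, E = 192
V + E = 370


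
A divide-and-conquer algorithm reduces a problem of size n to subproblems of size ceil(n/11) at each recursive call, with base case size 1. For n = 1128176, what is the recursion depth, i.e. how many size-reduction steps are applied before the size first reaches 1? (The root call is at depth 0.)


Each step divides the size by 11 (rounding up); after k steps the size is ceil(n/11^k), which equals 1 exactly when 11^k >= n.
So the depth is the smallest k with 11^k >= 1128176, i.e. ceil(log_11(1128176)).
11^5 = 161051 < 1128176 <= 1771561 = 11^6
Recursion depth = 6


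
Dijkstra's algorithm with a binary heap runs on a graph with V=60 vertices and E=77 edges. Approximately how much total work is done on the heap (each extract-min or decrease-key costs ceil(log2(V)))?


Dijkstra with a binary heap: each vertex is extracted once, each edge may relax once.
Each heap operation costs O(log V).
V + E = 60 + 77 = 137
ceil(log2(60)) = 6 (since 2^5 = 32 < 60 <= 64 = 2^6)
Total heap work = (V+E) * ceil(log2(V)) = 137 * 6 = 822
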